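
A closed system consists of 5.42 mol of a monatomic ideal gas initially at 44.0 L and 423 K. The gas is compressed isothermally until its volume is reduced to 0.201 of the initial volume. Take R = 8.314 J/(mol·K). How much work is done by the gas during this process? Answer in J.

-30600 J

P₁ = nRT₁/V₁ = 5.42×8.314×423/44.0 = 433 kPa.
Isothermal: T stays 423 K; PV = const ⇒ V₂ = 8.84 L, P₂ = 2160 kPa.
W = nRT ln(V₂/V₁) = 5.42×8.314×423×ln(0.201) = -30600 J.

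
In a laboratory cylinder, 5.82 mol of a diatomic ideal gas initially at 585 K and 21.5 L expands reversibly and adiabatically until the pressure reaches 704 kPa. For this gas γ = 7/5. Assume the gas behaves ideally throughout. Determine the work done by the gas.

11600 J

P₁ = nRT₁/V₁ = 5.82×8.314×585/21.5 = 1320 kPa.
Adiabatic: T₂/T₁ = (P₂/P₁)^((γ−1)/γ) ⇒ T₂ = 585×(0.535)^0.286 = 489 K; V₂ = 33.6 L.
ΔU = nCvΔT = 5.82×20.8×(489−585) = -11600 J.
Q = 0 for an adiabatic process, so W = −ΔU = 11600 J.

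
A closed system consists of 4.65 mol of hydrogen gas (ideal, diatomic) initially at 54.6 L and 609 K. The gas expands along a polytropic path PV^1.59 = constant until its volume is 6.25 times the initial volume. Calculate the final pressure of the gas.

23.4 kPa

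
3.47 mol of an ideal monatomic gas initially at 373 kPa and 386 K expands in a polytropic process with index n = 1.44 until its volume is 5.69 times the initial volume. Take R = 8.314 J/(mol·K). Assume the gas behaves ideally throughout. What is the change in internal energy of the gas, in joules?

V₁ = nRT₁/P₁ = 3.47×8.314×386/373 = 29.9 L.
Polytropic n=1.44: T₂ = T₁(V₁/V₂)^(n−1) = 386×(0.176)^0.44 = 180 K; P₂ = P₁(V₁/V₂)^n = 30.5 kPa.
For an ideal gas ΔU = nCvΔT with Cv = (3/2)R = 12.5 J/(mol·K).
ΔU = 3.47×12.5×(180−386) = -8930 J.

-8930 J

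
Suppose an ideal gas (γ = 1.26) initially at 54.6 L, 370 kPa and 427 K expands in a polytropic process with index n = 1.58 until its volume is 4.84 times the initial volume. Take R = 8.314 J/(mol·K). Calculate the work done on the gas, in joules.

n = P₁V₁/(RT₁) = 370×54.6/(8.314×427) = 5.69 mol.
Polytropic n=1.58: T₂ = T₁(V₁/V₂)^(n−1) = 427×(0.207)^0.58 = 171 K; P₂ = P₁(V₁/V₂)^n = 30.6 kPa.
W = (P₁V₁−P₂V₂)/(n−1) = (370×54.6−30.6×264)/0.58 = 20900 J.
Work done on the gas = −W_by = -20900 J.

-20900 J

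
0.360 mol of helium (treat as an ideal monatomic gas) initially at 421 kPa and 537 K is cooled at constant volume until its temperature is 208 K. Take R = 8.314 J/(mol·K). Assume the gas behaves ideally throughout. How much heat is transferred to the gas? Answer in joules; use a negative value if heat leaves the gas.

-1480 J

V₁ = nRT₁/P₁ = 0.360×8.314×537/421 = 3.82 L.
Isochoric: V stays 3.82 L; P/T = const ⇒ T₂ = 208 K, P₂ = 163 kPa.
W = 0 (no volume change).
ΔU = nCvΔT = 0.360×12.5×(208−537) = -1480 J.
Q = ΔU = -1480 J.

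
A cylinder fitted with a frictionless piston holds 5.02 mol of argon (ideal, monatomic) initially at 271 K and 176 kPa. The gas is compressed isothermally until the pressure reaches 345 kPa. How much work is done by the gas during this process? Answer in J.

V₁ = nRT₁/P₁ = 5.02×8.314×271/176 = 64.3 L.
Isothermal: T stays 271 K; PV = const ⇒ V₂ = 32.8 L, P₂ = 345 kPa.
W = nRT ln(V₂/V₁) = 5.02×8.314×271×ln(0.510) = -7610 J.

-7610 J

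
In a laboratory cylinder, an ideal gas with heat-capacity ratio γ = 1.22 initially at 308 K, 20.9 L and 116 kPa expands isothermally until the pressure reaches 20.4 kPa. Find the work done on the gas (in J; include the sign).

n = P₁V₁/(RT₁) = 116×20.9/(8.314×308) = 0.947 mol.
Isothermal: T stays 308 K; PV = const ⇒ V₂ = 119 L, P₂ = 20.4 kPa.
W = nRT ln(V₂/V₁) = 0.947×8.314×308×ln(5.69) = 4210 J.
Work done on the gas = −W_by = -4210 J.

-4210 J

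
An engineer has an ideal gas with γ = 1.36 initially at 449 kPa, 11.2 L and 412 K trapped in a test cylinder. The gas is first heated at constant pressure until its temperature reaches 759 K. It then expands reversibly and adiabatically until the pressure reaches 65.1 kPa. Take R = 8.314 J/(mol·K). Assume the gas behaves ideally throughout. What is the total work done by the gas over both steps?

14500 J

n = P₁V₁/(RT₁) = 449×11.2/(8.314×412) = 1.47 mol.
Step 1 — Isobaric: P stays 449 kPa; V/T = const ⇒ T₂ = 759 K, V₂ = 20.6 L.
W = PΔV = 449×(20.6−11.2) kPa·L = 4240 J.
ΔU = nCvΔT = 1.47×23.1×(759−412) = 11800 J.
Q = ΔU + W = nCpΔT = 16000 J.
State after step 1: P = 449 kPa, V = 20.6 L, T = 759 K.
Step 2 — Adiabatic: T₂/T₁ = (P₂/P₁)^((γ−1)/γ) ⇒ T₂ = 759×(0.145)^0.265 = 455 K; V₂ = 85.4 L.
ΔU = nCvΔT = 1.47×23.1×(455−759) = -10300 J.
Q = 0 for an adiabatic process, so W = −ΔU = 10300 J.
Net over both steps: W = 14500 J, Q = 16000 J, ΔU = 1470 J.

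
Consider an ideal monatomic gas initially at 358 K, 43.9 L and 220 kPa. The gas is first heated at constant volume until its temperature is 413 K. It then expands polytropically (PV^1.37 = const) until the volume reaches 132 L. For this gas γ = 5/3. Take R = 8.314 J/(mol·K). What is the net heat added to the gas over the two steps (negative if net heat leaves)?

n = P₁V₁/(RT₁) = 220×43.9/(8.314×358) = 3.24 mol.
Step 1 — Isochoric: V stays 43.9 L; P/T = const ⇒ T₂ = 413 K, P₂ = 254 kPa.
W = 0 (no volume change).
ΔU = nCvΔT = 3.24×12.5×(413−358) = 2230 J.
Q = ΔU = 2230 J.
State after step 1: P = 254 kPa, V = 43.9 L, T = 413 K.
Step 2 — Polytropic n=1.37: T₂ = T₁(V₁/V₂)^(n−1) = 413×(0.333)^0.37 = 275 K; P₂ = P₁(V₁/V₂)^n = 56.2 kPa.
W = (P₁V₁−P₂V₂)/(n−1) = (254×43.9−56.2×132)/0.37 = 10100 J.
ΔU = nCvΔT = 3.24×12.5×(275−413) = -5590 J.
Q = ΔU + W = 4480 J.
Net over both steps: W = 10100 J, Q = 6710 J, ΔU = -3370 J.

6710 J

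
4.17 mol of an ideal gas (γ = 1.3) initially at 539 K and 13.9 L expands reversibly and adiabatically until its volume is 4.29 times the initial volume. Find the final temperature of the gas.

P₁ = nRT₁/V₁ = 4.17×8.314×539/13.9 = 1340 kPa.
Adiabatic: TV^(γ−1) = const ⇒ T₂ = 539×(0.233)^0.300 = 348 K; PV^γ = const ⇒ P₂ = 202 kPa.

348 K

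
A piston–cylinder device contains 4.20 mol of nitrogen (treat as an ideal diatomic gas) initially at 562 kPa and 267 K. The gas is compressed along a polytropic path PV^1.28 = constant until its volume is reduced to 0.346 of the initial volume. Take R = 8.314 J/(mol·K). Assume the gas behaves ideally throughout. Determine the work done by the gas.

V₁ = nRT₁/P₁ = 4.20×8.314×267/562 = 16.6 L.
Polytropic n=1.28: T₂ = T₁(V₁/V₂)^(n−1) = 267×(2.89)^0.28 = 359 K; P₂ = P₁(V₁/V₂)^n = 2190 kPa.
W = (P₁V₁−P₂V₂)/(n−1) = (562×16.6−2190×5.74)/0.28 = -11500 J.

-11500 J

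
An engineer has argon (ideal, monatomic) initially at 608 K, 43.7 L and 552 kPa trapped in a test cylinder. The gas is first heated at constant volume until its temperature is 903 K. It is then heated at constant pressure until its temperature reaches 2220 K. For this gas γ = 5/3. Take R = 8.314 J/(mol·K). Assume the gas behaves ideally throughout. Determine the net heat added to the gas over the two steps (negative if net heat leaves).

148000 J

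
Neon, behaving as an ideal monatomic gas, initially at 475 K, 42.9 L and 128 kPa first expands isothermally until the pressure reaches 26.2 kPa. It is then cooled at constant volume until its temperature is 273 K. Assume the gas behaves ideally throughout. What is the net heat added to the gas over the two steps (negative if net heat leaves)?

n = P₁V₁/(RT₁) = 128×42.9/(8.314×475) = 1.39 mol.
Step 1 — Isothermal: T stays 475 K; PV = const ⇒ V₂ = 210 L, P₂ = 26.2 kPa.
ΔU = 0 (ideal gas, T constant).
W = nRT ln(V₂/V₁) = 1.39×8.314×475×ln(4.89) = 8710 J.
Q = ΔU + W = 8710 J.
State after step 1: P = 26.2 kPa, V = 210 L, T = 475 K.
Step 2 — Isochoric: V stays 210 L; P/T = const ⇒ T₂ = 273 K, P₂ = 15.1 kPa.
W = 0 (no volume change).
ΔU = nCvΔT = 1.39×12.5×(273−475) = -3500 J.
Q = ΔU = -3500 J.
Net over both steps: W = 8710 J, Q = 5210 J, ΔU = -3500 J.

5210 J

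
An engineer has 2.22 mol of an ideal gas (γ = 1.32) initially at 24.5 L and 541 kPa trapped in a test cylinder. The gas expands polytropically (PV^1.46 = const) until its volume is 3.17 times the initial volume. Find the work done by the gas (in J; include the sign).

T₁ = P₁V₁/(nR) = 541×24.5/(2.22×8.314) = 718 K.
Polytropic n=1.46: T₂ = T₁(V₁/V₂)^(n−1) = 718×(0.315)^0.46 = 422 K; P₂ = P₁(V₁/V₂)^n = 100 kPa.
W = (P₁V₁−P₂V₂)/(n−1) = (541×24.5−100×77.7)/0.46 = 11900 J.

11900 J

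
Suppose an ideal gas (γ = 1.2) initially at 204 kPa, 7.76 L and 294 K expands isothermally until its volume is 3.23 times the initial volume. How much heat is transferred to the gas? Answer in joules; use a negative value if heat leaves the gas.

n = P₁V₁/(RT₁) = 204×7.76/(8.314×294) = 0.648 mol.
Isothermal: T stays 294 K; PV = const ⇒ V₂ = 25.1 L, P₂ = 63.2 kPa.
ΔU = 0 (ideal gas, T constant).
W = nRT ln(V₂/V₁) = 0.648×8.314×294×ln(3.23) = 1860 J.
Q = ΔU + W = 1860 J.

1860 J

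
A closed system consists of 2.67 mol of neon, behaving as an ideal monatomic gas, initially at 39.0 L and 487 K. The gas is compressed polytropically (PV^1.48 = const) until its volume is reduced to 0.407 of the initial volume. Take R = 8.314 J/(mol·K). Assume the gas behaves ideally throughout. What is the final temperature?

750 K

P₁ = nRT₁/V₁ = 2.67×8.314×487/39.0 = 277 kPa.
Polytropic n=1.48: T₂ = T₁(V₁/V₂)^(n−1) = 487×(2.46)^0.48 = 750 K; P₂ = P₁(V₁/V₂)^n = 1050 kPa.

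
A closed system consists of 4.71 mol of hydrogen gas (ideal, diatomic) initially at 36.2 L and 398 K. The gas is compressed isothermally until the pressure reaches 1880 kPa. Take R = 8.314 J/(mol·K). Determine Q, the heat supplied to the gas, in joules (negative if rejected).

P₁ = nRT₁/V₁ = 4.71×8.314×398/36.2 = 431 kPa.
Isothermal: T stays 398 K; PV = const ⇒ V₂ = 8.29 L, P₂ = 1880 kPa.
ΔU = 0 (ideal gas, T constant).
W = nRT ln(V₂/V₁) = 4.71×8.314×398×ln(0.229) = -23000 J.
Q = ΔU + W = -23000 J.

-23000 J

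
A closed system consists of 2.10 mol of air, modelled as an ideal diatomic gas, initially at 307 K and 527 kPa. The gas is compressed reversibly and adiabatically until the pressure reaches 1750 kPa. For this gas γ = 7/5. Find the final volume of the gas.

V₁ = nRT₁/P₁ = 2.10×8.314×307/527 = 10.2 L.
Adiabatic: T₂/T₁ = (P₂/P₁)^((γ−1)/γ) ⇒ T₂ = 307×(3.32)^0.286 = 433 K; V₂ = 4.32 L.

4.32 L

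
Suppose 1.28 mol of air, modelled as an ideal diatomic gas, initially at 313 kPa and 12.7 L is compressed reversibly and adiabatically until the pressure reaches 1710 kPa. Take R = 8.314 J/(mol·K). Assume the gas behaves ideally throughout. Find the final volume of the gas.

T₁ = P₁V₁/(nR) = 313×12.7/(1.28×8.314) = 374 K.
Adiabatic: T₂/T₁ = (P₂/P₁)^((γ−1)/γ) ⇒ T₂ = 374×(5.46)^0.286 = 607 K; V₂ = 3.78 L.

3.78 L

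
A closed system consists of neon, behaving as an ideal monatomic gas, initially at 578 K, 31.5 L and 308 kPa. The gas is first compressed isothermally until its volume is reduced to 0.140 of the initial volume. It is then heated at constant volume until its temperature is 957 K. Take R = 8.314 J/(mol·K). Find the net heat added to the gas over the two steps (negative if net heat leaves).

-9530 J

n = P₁V₁/(RT₁) = 308×31.5/(8.314×578) = 2.02 mol.
Step 1 — Isothermal: T stays 578 K; PV = const ⇒ V₂ = 4.41 L, P₂ = 2200 kPa.
ΔU = 0 (ideal gas, T constant).
W = nRT ln(V₂/V₁) = 2.02×8.314×578×ln(0.140) = -19100 J.
Q = ΔU + W = -19100 J.
State after step 1: P = 2200 kPa, V = 4.41 L, T = 578 K.
Step 2 — Isochoric: V stays 4.41 L; P/T = const ⇒ T₂ = 957 K, P₂ = 3640 kPa.
W = 0 (no volume change).
ΔU = nCvΔT = 2.02×12.5×(957−578) = 9540 J.
Q = ΔU = 9540 J.
Net over both steps: W = -19100 J, Q = -9530 J, ΔU = 9540 J.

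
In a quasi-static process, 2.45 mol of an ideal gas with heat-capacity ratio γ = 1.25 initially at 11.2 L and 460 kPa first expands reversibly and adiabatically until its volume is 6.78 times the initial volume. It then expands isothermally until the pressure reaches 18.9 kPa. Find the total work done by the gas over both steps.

10400 J

T₁ = P₁V₁/(nR) = 460×11.2/(2.45×8.314) = 253 K.
Step 1 — Adiabatic: TV^(γ−1) = const ⇒ T₂ = 253×(0.147)^0.250 = 157 K; PV^γ = const ⇒ P₂ = 42.0 kPa.
ΔU = nCvΔT = 2.45×33.3×(157−253) = -7840 J.
Q = 0 for an adiabatic process, so W = −ΔU = 7840 J.
State after step 1: P = 42.0 kPa, V = 75.9 L, T = 157 K.
Step 2 — Isothermal: T stays 157 K; PV = const ⇒ V₂ = 169 L, P₂ = 18.9 kPa.
ΔU = 0 (ideal gas, T constant).
W = nRT ln(V₂/V₁) = 2.45×8.314×157×ln(2.22) = 2550 J.
Q = ΔU + W = 2550 J.
Net over both steps: W = 10400 J, Q = 2550 J, ΔU = -7840 J.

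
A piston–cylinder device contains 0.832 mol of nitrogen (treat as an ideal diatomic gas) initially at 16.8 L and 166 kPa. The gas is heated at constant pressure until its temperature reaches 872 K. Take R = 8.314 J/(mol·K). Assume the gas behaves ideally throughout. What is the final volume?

T₁ = P₁V₁/(nR) = 166×16.8/(0.832×8.314) = 403 K.
Isobaric: P stays 166 kPa; V/T = const ⇒ T₂ = 872 K, V₂ = 36.3 L.

36.3 L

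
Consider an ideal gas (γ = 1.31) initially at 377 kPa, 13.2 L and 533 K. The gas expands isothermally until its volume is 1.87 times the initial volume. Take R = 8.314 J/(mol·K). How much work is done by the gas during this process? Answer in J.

n = P₁V₁/(RT₁) = 377×13.2/(8.314×533) = 1.12 mol.
Isothermal: T stays 533 K; PV = const ⇒ V₂ = 24.7 L, P₂ = 202 kPa.
W = nRT ln(V₂/V₁) = 1.12×8.314×533×ln(1.87) = 3110 J.

3110 J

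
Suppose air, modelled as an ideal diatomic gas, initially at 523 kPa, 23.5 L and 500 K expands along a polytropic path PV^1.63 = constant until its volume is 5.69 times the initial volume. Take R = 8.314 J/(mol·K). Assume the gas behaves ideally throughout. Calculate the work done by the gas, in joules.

n = P₁V₁/(RT₁) = 523×23.5/(8.314×500) = 2.96 mol.
Polytropic n=1.63: T₂ = T₁(V₁/V₂)^(n−1) = 500×(0.176)^0.63 = 167 K; P₂ = P₁(V₁/V₂)^n = 30.7 kPa.
W = (P₁V₁−P₂V₂)/(n−1) = (523×23.5−30.7×134)/0.63 = 13000 J.

13000 J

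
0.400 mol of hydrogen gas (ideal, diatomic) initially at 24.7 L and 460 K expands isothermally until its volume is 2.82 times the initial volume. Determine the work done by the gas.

P₁ = nRT₁/V₁ = 0.400×8.314×460/24.7 = 61.9 kPa.
Isothermal: T stays 460 K; PV = const ⇒ V₂ = 69.7 L, P₂ = 22.0 kPa.
W = nRT ln(V₂/V₁) = 0.400×8.314×460×ln(2.82) = 1590 J.

1590 J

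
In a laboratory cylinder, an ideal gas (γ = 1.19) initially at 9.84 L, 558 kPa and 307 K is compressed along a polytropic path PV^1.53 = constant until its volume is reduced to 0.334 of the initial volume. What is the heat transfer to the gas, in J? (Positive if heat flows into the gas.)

14600 J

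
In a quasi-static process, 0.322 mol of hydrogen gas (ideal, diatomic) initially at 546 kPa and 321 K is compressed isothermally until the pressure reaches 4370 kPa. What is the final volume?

V₁ = nRT₁/P₁ = 0.322×8.314×321/546 = 1.57 L.
Isothermal: T stays 321 K; PV = const ⇒ V₂ = 0.197 L, P₂ = 4370 kPa.

0.197 L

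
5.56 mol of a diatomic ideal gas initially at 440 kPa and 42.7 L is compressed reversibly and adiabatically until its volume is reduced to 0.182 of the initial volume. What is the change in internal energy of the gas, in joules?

T₁ = P₁V₁/(nR) = 440×42.7/(5.56×8.314) = 406 K.
Adiabatic: TV^(γ−1) = const ⇒ T₂ = 406×(5.49)^0.400 = 803 K; PV^γ = const ⇒ P₂ = 4780 kPa.
For an ideal gas ΔU = nCvΔT with Cv = (5/2)R = 20.8 J/(mol·K).
ΔU = 5.56×20.8×(803−406) = 45900 J.

45900 J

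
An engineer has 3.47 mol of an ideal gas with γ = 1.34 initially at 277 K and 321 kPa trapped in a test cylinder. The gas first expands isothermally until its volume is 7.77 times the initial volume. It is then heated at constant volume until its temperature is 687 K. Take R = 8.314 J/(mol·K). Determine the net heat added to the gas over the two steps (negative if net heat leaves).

51200 J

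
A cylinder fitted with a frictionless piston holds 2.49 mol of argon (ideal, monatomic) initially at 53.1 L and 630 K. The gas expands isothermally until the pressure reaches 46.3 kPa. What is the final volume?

282 L

P₁ = nRT₁/V₁ = 2.49×8.314×630/53.1 = 246 kPa.
Isothermal: T stays 630 K; PV = const ⇒ V₂ = 282 L, P₂ = 46.3 kPa.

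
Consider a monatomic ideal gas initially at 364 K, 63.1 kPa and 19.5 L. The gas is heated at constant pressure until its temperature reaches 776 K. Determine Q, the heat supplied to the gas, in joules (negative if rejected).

n = P₁V₁/(RT₁) = 63.1×19.5/(8.314×364) = 0.407 mol.
Isobaric: P stays 63.1 kPa; V/T = const ⇒ T₂ = 776 K, V₂ = 41.6 L.
W = PΔV = 63.1×(41.6−19.5) kPa·L = 1390 J.
ΔU = nCvΔT = 0.407×12.5×(776−364) = 2090 J.
Q = ΔU + W = nCpΔT = 3480 J.

3480 J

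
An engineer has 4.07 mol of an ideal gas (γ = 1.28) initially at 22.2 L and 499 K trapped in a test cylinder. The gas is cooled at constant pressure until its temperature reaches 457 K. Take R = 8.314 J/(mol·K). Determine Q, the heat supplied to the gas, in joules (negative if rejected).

-6500 J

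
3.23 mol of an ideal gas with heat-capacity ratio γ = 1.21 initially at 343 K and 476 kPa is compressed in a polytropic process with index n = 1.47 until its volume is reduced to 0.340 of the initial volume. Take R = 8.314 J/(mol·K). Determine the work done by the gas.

-12900 J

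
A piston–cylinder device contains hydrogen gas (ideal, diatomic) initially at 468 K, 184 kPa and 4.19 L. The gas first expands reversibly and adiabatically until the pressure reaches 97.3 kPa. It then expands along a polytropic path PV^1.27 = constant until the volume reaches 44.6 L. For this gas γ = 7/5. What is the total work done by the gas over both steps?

n = P₁V₁/(RT₁) = 184×4.19/(8.314×468) = 0.198 mol.
Step 1 — Adiabatic: T₂/T₁ = (P₂/P₁)^((γ−1)/γ) ⇒ T₂ = 468×(0.529)^0.286 = 390 K; V₂ = 6.60 L.
ΔU = nCvΔT = 0.198×20.8×(390−468) = -321 J.
Q = 0 for an adiabatic process, so W = −ΔU = 321 J.
State after step 1: P = 97.3 kPa, V = 6.60 L, T = 390 K.
Step 2 — Polytropic n=1.27: T₂ = T₁(V₁/V₂)^(n−1) = 390×(0.148)^0.27 = 233 K; P₂ = P₁(V₁/V₂)^n = 8.60 kPa.
W = (P₁V₁−P₂V₂)/(n−1) = (97.3×6.60−8.60×44.6)/0.27 = 959 J.
ΔU = nCvΔT = 0.198×20.8×(233−390) = -647 J.
Q = ΔU + W = 312 J.
Net over both steps: W = 1280 J, Q = 312 J, ΔU = -968 J.

1280 J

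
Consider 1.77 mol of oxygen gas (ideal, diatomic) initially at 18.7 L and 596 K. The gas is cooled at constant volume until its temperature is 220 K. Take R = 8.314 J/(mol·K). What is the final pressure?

173 kPa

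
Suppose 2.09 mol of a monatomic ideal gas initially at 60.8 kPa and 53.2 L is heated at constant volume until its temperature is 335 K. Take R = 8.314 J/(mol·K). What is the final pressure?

109 kPa

T₁ = P₁V₁/(nR) = 60.8×53.2/(2.09×8.314) = 186 K.
Isochoric: V stays 53.2 L; P/T = const ⇒ T₂ = 335 K, P₂ = 109 kPa.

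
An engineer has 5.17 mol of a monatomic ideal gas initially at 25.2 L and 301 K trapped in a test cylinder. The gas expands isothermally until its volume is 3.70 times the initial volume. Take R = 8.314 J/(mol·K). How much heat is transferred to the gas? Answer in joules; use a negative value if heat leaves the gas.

16900 J

P₁ = nRT₁/V₁ = 5.17×8.314×301/25.2 = 513 kPa.
Isothermal: T stays 301 K; PV = const ⇒ V₂ = 93.2 L, P₂ = 139 kPa.
ΔU = 0 (ideal gas, T constant).
W = nRT ln(V₂/V₁) = 5.17×8.314×301×ln(3.70) = 16900 J.
Q = ΔU + W = 16900 J.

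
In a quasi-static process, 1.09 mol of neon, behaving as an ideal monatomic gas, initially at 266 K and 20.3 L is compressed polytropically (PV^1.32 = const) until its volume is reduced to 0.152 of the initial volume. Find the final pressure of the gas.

1430 kPa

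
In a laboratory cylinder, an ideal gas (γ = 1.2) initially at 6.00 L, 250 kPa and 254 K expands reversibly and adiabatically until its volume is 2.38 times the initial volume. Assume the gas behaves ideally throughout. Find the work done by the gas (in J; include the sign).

1190 J

n = P₁V₁/(RT₁) = 250×6.00/(8.314×254) = 0.710 mol.
Adiabatic: TV^(γ−1) = const ⇒ T₂ = 254×(0.420)^0.200 = 214 K; PV^γ = const ⇒ P₂ = 88.3 kPa.
ΔU = nCvΔT = 0.710×41.6×(214−254) = -1190 J.
Q = 0 for an adiabatic process, so W = −ΔU = 1190 J.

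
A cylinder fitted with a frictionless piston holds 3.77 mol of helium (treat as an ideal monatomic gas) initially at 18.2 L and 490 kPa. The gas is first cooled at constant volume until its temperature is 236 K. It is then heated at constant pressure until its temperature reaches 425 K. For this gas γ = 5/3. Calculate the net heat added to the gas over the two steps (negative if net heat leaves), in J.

T₁ = P₁V₁/(nR) = 490×18.2/(3.77×8.314) = 285 K.
Step 1 — Isochoric: V stays 18.2 L; P/T = const ⇒ T₂ = 236 K, P₂ = 406 kPa.
W = 0 (no volume change).
ΔU = nCvΔT = 3.77×12.5×(236−285) = -2280 J.
Q = ΔU = -2280 J.
State after step 1: P = 406 kPa, V = 18.2 L, T = 236 K.
Step 2 — Isobaric: P stays 406 kPa; V/T = const ⇒ T₂ = 425 K, V₂ = 32.8 L.
W = PΔV = 406×(32.8−18.2) kPa·L = 5920 J.
ΔU = nCvΔT = 3.77×12.5×(425−236) = 8890 J.
Q = ΔU + W = nCpΔT = 14800 J.
Net over both steps: W = 5920 J, Q = 12500 J, ΔU = 6600 J.

12500 J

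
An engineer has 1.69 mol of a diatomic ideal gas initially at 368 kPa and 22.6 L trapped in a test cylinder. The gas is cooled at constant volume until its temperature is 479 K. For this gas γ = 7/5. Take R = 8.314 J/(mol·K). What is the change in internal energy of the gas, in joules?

T₁ = P₁V₁/(nR) = 368×22.6/(1.69×8.314) = 592 K.
Isochoric: V stays 22.6 L; P/T = const ⇒ T₂ = 479 K, P₂ = 298 kPa.
For an ideal gas ΔU = nCvΔT with Cv = (5/2)R = 20.8 J/(mol·K).
ΔU = 1.69×20.8×(479−592) = -3970 J.

-3970 J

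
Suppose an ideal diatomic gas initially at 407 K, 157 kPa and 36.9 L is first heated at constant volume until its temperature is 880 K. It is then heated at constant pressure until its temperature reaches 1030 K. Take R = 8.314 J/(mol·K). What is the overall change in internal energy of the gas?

22200 J

n = P₁V₁/(RT₁) = 157×36.9/(8.314×407) = 1.71 mol.
Step 1 — Isochoric: V stays 36.9 L; P/T = const ⇒ T₂ = 880 K, P₂ = 339 kPa.
W = 0 (no volume change).
ΔU = nCvΔT = 1.71×20.8×(880−407) = 16800 J.
Q = ΔU = 16800 J.
State after step 1: P = 339 kPa, V = 36.9 L, T = 880 K.
Step 2 — Isobaric: P stays 339 kPa; V/T = const ⇒ T₂ = 1030 K, V₂ = 43.2 L.
W = PΔV = 339×(43.2−36.9) kPa·L = 2140 J.
ΔU = nCvΔT = 1.71×20.8×(1030−880) = 5340 J.
Q = ΔU + W = nCpΔT = 7470 J.
Net over both steps: W = 2140 J, Q = 24300 J, ΔU = 22200 J.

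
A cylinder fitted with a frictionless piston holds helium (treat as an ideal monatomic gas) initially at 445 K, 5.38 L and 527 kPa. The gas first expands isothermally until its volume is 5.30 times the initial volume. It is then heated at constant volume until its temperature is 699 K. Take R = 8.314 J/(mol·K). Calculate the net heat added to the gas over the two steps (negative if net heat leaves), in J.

n = P₁V₁/(RT₁) = 527×5.38/(8.314×445) = 0.766 mol.
Step 1 — Isothermal: T stays 445 K; PV = const ⇒ V₂ = 28.5 L, P₂ = 99.4 kPa.
ΔU = 0 (ideal gas, T constant).
W = nRT ln(V₂/V₁) = 0.766×8.314×445×ln(5.30) = 4730 J.
Q = ΔU + W = 4730 J.
State after step 1: P = 99.4 kPa, V = 28.5 L, T = 445 K.
Step 2 — Isochoric: V stays 28.5 L; P/T = const ⇒ T₂ = 699 K, P₂ = 156 kPa.
W = 0 (no volume change).
ΔU = nCvΔT = 0.766×12.5×(699−445) = 2430 J.
Q = ΔU = 2430 J.
Net over both steps: W = 4730 J, Q = 7160 J, ΔU = 2430 J.

7160 J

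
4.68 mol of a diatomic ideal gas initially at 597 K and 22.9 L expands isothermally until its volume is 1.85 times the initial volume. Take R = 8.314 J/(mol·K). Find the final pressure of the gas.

P₁ = nRT₁/V₁ = 4.68×8.314×597/22.9 = 1010 kPa.
Isothermal: T stays 597 K; PV = const ⇒ V₂ = 42.4 L, P₂ = 548 kPa.

548 kPa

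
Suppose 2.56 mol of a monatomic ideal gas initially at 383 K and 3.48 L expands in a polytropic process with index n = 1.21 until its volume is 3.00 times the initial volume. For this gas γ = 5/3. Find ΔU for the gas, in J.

-2520 J

P₁ = nRT₁/V₁ = 2.56×8.314×383/3.48 = 2340 kPa.
Polytropic n=1.21: T₂ = T₁(V₁/V₂)^(n−1) = 383×(0.333)^0.21 = 304 K; P₂ = P₁(V₁/V₂)^n = 620 kPa.
For an ideal gas ΔU = nCvΔT with Cv = (3/2)R = 12.5 J/(mol·K).
ΔU = 2.56×12.5×(304−383) = -2520 J.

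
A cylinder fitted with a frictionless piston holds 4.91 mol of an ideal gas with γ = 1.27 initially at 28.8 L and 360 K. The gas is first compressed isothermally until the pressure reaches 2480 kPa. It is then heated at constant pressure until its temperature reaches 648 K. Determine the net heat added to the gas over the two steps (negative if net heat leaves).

32100 J

P₁ = nRT₁/V₁ = 4.91×8.314×360/28.8 = 510 kPa.
Step 1 — Isothermal: T stays 360 K; PV = const ⇒ V₂ = 5.93 L, P₂ = 2480 kPa.
ΔU = 0 (ideal gas, T constant).
W = nRT ln(V₂/V₁) = 4.91×8.314×360×ln(0.206) = -23200 J.
Q = ΔU + W = -23200 J.
State after step 1: P = 2480 kPa, V = 5.93 L, T = 360 K.
Step 2 — Isobaric: P stays 2480 kPa; V/T = const ⇒ T₂ = 648 K, V₂ = 10.7 L.
W = PΔV = 2480×(10.7−5.93) kPa·L = 11800 J.
ΔU = nCvΔT = 4.91×30.8×(648−360) = 43500 J.
Q = ΔU + W = nCpΔT = 55300 J.
Net over both steps: W = -11500 J, Q = 32100 J, ΔU = 43500 J.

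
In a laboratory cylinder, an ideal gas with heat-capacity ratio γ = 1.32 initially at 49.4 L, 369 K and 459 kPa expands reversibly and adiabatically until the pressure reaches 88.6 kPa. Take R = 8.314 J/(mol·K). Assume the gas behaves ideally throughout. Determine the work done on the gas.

-23300 J

n = P₁V₁/(RT₁) = 459×49.4/(8.314×369) = 7.39 mol.
Adiabatic: T₂/T₁ = (P₂/P₁)^((γ−1)/γ) ⇒ T₂ = 369×(0.193)^0.242 = 248 K; V₂ = 172 L.
ΔU = nCvΔT = 7.39×26.0×(248−369) = -23300 J.
Q = 0 for an adiabatic process, so W = −ΔU = 23300 J.
Work done on the gas = −W_by = -23300 J.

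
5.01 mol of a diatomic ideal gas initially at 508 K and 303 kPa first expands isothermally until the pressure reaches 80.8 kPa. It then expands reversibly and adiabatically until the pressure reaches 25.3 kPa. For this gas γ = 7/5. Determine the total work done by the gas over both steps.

42900 J

V₁ = nRT₁/P₁ = 5.01×8.314×508/303 = 69.8 L.
Step 1 — Isothermal: T stays 508 K; PV = const ⇒ V₂ = 262 L, P₂ = 80.8 kPa.
ΔU = 0 (ideal gas, T constant).
W = nRT ln(V₂/V₁) = 5.01×8.314×508×ln(3.75) = 28000 J.
Q = ΔU + W = 28000 J.
State after step 1: P = 80.8 kPa, V = 262 L, T = 508 K.
Step 2 — Adiabatic: T₂/T₁ = (P₂/P₁)^((γ−1)/γ) ⇒ T₂ = 508×(0.313)^0.286 = 365 K; V₂ = 600 L.
ΔU = nCvΔT = 5.01×20.8×(365−508) = -14900 J.
Q = 0 for an adiabatic process, so W = −ΔU = 14900 J.
Net over both steps: W = 42900 J, Q = 28000 J, ΔU = -14900 J.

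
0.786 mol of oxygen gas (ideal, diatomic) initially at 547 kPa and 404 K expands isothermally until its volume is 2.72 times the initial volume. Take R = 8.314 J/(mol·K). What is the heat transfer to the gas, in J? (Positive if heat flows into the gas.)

2640 J

V₁ = nRT₁/P₁ = 0.786×8.314×404/547 = 4.83 L.
Isothermal: T stays 404 K; PV = const ⇒ V₂ = 13.1 L, P₂ = 201 kPa.
ΔU = 0 (ideal gas, T constant).
W = nRT ln(V₂/V₁) = 0.786×8.314×404×ln(2.72) = 2640 J.
Q = ΔU + W = 2640 J.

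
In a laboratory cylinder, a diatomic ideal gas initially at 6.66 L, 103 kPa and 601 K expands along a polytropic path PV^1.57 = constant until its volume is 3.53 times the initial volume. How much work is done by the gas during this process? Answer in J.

617 J

n = P₁V₁/(RT₁) = 103×6.66/(8.314×601) = 0.137 mol.
Polytropic n=1.57: T₂ = T₁(V₁/V₂)^(n−1) = 601×(0.283)^0.57 = 293 K; P₂ = P₁(V₁/V₂)^n = 14.2 kPa.
W = (P₁V₁−P₂V₂)/(n−1) = (103×6.66−14.2×23.5)/0.57 = 617 J.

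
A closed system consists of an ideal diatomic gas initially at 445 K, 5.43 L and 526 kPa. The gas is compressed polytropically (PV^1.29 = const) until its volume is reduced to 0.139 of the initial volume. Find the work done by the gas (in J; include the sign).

-7610 J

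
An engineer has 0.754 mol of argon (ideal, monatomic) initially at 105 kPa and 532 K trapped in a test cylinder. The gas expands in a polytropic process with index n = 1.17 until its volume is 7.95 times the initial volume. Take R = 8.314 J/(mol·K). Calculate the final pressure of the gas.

9.28 kPa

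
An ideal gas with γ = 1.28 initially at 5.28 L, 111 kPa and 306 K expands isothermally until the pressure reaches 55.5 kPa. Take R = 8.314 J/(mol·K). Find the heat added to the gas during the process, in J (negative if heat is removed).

n = P₁V₁/(RT₁) = 111×5.28/(8.314×306) = 0.230 mol.
Isothermal: T stays 306 K; PV = const ⇒ V₂ = 10.6 L, P₂ = 55.5 kPa.
ΔU = 0 (ideal gas, T constant).
W = nRT ln(V₂/V₁) = 0.230×8.314×306×ln(2.00) = 406 J.
Q = ΔU + W = 406 J.

406 J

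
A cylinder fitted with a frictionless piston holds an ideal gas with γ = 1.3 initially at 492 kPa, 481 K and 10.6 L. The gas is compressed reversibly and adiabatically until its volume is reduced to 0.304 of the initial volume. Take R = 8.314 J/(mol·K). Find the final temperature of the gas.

Adiabatic: TV^(γ−1) = const ⇒ T₂ = 481×(3.29)^0.300 = 688 K; PV^γ = const ⇒ P₂ = 2310 kPa.

688 K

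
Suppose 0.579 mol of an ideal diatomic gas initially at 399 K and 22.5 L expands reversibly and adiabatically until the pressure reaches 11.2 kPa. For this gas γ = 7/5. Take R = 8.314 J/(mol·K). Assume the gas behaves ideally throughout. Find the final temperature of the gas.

223 K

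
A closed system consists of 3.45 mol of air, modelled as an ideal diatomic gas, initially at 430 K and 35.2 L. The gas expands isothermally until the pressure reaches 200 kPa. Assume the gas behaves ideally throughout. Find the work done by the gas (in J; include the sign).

P₁ = nRT₁/V₁ = 3.45×8.314×430/35.2 = 350 kPa.
Isothermal: T stays 430 K; PV = const ⇒ V₂ = 61.7 L, P₂ = 200 kPa.
W = nRT ln(V₂/V₁) = 3.45×8.314×430×ln(1.75) = 6920 J.

6920 J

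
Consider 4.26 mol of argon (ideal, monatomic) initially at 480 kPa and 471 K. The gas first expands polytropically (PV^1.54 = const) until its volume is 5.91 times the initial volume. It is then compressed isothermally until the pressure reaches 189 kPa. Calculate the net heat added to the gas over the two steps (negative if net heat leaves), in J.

-7910 J

V₁ = nRT₁/P₁ = 4.26×8.314×471/480 = 34.8 L.
Step 1 — Polytropic n=1.54: T₂ = T₁(V₁/V₂)^(n−1) = 471×(0.169)^0.54 = 180 K; P₂ = P₁(V₁/V₂)^n = 31.1 kPa.
W = (P₁V₁−P₂V₂)/(n−1) = (480×34.8−31.1×205)/0.54 = 19100 J.
ΔU = nCvΔT = 4.26×12.5×(180−471) = -15400 J.
Q = ΔU + W = 3620 J.
State after step 1: P = 31.1 kPa, V = 205 L, T = 180 K.
Step 2 — Isothermal: T stays 180 K; PV = const ⇒ V₂ = 33.8 L, P₂ = 189 kPa.
ΔU = 0 (ideal gas, T constant).
W = nRT ln(V₂/V₁) = 4.26×8.314×180×ln(0.165) = -11500 J.
Q = ΔU + W = -11500 J.
Net over both steps: W = 7530 J, Q = -7910 J, ΔU = -15400 J.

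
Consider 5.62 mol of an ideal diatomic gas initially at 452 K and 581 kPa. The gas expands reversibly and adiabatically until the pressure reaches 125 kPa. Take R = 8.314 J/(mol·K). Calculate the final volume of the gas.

V₁ = nRT₁/P₁ = 5.62×8.314×452/581 = 36.4 L.
Adiabatic: T₂/T₁ = (P₂/P₁)^((γ−1)/γ) ⇒ T₂ = 452×(0.215)^0.286 = 291 K; V₂ = 109 L.

109 L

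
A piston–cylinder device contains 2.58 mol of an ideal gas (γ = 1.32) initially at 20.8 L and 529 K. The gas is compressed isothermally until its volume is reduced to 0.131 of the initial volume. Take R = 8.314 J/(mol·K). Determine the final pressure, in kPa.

P₁ = nRT₁/V₁ = 2.58×8.314×529/20.8 = 546 kPa.
Isothermal: T stays 529 K; PV = const ⇒ V₂ = 2.72 L, P₂ = 4160 kPa.

4160 kPa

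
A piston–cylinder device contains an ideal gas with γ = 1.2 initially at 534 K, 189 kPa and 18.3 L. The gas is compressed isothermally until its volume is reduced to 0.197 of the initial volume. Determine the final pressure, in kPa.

959 kPa

Isothermal: T stays 534 K; PV = const ⇒ V₂ = 3.61 L, P₂ = 959 kPa.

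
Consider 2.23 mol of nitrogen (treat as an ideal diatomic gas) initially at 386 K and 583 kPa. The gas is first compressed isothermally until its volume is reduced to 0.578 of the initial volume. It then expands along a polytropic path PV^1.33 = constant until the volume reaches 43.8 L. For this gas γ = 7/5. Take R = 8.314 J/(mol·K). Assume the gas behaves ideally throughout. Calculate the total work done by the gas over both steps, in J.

V₁ = nRT₁/P₁ = 2.23×8.314×386/583 = 12.3 L.
Step 1 — Isothermal: T stays 386 K; PV = const ⇒ V₂ = 7.10 L, P₂ = 1010 kPa.
ΔU = 0 (ideal gas, T constant).
W = nRT ln(V₂/V₁) = 2.23×8.314×386×ln(0.578) = -3920 J.
Q = ΔU + W = -3920 J.
State after step 1: P = 1010 kPa, V = 7.10 L, T = 386 K.
Step 2 — Polytropic n=1.33: T₂ = T₁(V₁/V₂)^(n−1) = 386×(0.162)^0.33 = 212 K; P₂ = P₁(V₁/V₂)^n = 89.6 kPa.
W = (P₁V₁−P₂V₂)/(n−1) = (1010×7.10−89.6×43.8)/0.33 = 9790 J.
ΔU = nCvΔT = 2.23×20.8×(212−386) = -8080 J.
Q = ΔU + W = 1710 J.
Net over both steps: W = 5870 J, Q = -2210 J, ΔU = -8080 J.

5870 J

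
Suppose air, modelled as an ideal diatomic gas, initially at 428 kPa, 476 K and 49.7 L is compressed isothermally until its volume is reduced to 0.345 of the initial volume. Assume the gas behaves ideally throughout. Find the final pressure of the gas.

Isothermal: T stays 476 K; PV = const ⇒ V₂ = 17.1 L, P₂ = 1240 kPa.

1240 kPa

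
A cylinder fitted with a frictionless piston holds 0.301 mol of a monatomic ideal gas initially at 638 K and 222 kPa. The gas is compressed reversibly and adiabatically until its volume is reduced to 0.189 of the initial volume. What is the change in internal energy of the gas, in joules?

4880 J

V₁ = nRT₁/P₁ = 0.301×8.314×638/222 = 7.19 L.
Adiabatic: TV^(γ−1) = const ⇒ T₂ = 638×(5.29)^0.667 = 1940 K; PV^γ = const ⇒ P₂ = 3570 kPa.
For an ideal gas ΔU = nCvΔT with Cv = (3/2)R = 12.5 J/(mol·K).
ΔU = 0.301×12.5×(1940−638) = 4880 J.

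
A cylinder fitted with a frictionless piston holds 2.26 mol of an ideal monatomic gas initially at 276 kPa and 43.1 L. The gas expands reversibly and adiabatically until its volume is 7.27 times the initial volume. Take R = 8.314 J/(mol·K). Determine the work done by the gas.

T₁ = P₁V₁/(nR) = 276×43.1/(2.26×8.314) = 633 K.
Adiabatic: TV^(γ−1) = const ⇒ T₂ = 633×(0.138)^0.667 = 169 K; PV^γ = const ⇒ P₂ = 10.1 kPa.
ΔU = nCvΔT = 2.26×12.5×(169−633) = -13100 J.
Q = 0 for an adiabatic process, so W = −ΔU = 13100 J.

13100 J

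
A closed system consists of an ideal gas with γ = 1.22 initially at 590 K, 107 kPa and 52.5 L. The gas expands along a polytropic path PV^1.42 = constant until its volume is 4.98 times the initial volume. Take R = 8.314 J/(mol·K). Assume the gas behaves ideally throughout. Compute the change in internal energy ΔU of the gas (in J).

n = P₁V₁/(RT₁) = 107×52.5/(8.314×590) = 1.15 mol.
Polytropic n=1.42: T₂ = T₁(V₁/V₂)^(n−1) = 590×(0.201)^0.42 = 301 K; P₂ = P₁(V₁/V₂)^n = 10.9 kPa.
For an ideal gas ΔU = nCvΔT with Cv = R/(γ−1) = 37.8 J/(mol·K).
ΔU = 1.15×37.8×(301−590) = -12500 J.

-12500 J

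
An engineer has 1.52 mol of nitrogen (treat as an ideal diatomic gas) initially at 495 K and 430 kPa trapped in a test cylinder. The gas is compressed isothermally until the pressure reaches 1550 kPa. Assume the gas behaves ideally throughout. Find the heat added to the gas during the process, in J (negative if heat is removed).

V₁ = nRT₁/P₁ = 1.52×8.314×495/430 = 14.5 L.
Isothermal: T stays 495 K; PV = const ⇒ V₂ = 4.04 L, P₂ = 1550 kPa.
ΔU = 0 (ideal gas, T constant).
W = nRT ln(V₂/V₁) = 1.52×8.314×495×ln(0.277) = -8020 J.
Q = ΔU + W = -8020 J.

-8020 J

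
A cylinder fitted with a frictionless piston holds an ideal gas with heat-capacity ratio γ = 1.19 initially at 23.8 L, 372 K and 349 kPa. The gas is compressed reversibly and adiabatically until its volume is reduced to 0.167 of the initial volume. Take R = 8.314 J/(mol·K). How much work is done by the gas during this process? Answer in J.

-17700 J

n = P₁V₁/(RT₁) = 349×23.8/(8.314×372) = 2.69 mol.
Adiabatic: TV^(γ−1) = const ⇒ T₂ = 372×(5.99)^0.190 = 523 K; PV^γ = const ⇒ P₂ = 2940 kPa.
ΔU = nCvΔT = 2.69×43.8×(523−372) = 17700 J.
Q = 0 for an adiabatic process, so W = −ΔU = -17700 J.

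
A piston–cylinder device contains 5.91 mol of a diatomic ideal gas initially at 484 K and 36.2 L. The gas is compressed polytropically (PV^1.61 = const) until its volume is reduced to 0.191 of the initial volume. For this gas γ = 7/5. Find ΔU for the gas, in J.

104000 J

P₁ = nRT₁/V₁ = 5.91×8.314×484/36.2 = 657 kPa.
Polytropic n=1.61: T₂ = T₁(V₁/V₂)^(n−1) = 484×(5.24)^0.61 = 1330 K; P₂ = P₁(V₁/V₂)^n = 9440 kPa.
For an ideal gas ΔU = nCvΔT with Cv = (5/2)R = 20.8 J/(mol·K).
ΔU = 5.91×20.8×(1330−484) = 104000 J.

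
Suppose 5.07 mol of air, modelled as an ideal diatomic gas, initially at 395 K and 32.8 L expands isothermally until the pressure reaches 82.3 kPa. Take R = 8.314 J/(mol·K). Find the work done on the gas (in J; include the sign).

P₁ = nRT₁/V₁ = 5.07×8.314×395/32.8 = 508 kPa.
Isothermal: T stays 395 K; PV = const ⇒ V₂ = 202 L, P₂ = 82.3 kPa.
W = nRT ln(V₂/V₁) = 5.07×8.314×395×ln(6.17) = 30300 J.
Work done on the gas = −W_by = -30300 J.

-30300 J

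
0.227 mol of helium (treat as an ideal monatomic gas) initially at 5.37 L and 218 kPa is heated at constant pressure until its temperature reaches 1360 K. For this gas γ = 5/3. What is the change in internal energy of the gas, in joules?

T₁ = P₁V₁/(nR) = 218×5.37/(0.227×8.314) = 620 K.
Isobaric: P stays 218 kPa; V/T = const ⇒ T₂ = 1360 K, V₂ = 11.8 L.
For an ideal gas ΔU = nCvΔT with Cv = (3/2)R = 12.5 J/(mol·K).
ΔU = 0.227×12.5×(1360−620) = 2090 J.

2090 J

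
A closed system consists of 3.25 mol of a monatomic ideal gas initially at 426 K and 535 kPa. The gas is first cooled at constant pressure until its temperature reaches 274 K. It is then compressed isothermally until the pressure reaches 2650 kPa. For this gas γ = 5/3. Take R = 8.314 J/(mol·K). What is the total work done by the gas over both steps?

V₁ = nRT₁/P₁ = 3.25×8.314×426/535 = 21.5 L.
Step 1 — Isobaric: P stays 535 kPa; V/T = const ⇒ T₂ = 274 K, V₂ = 13.8 L.
W = PΔV = 535×(13.8−21.5) kPa·L = -4110 J.
ΔU = nCvΔT = 3.25×12.5×(274−426) = -6160 J.
Q = ΔU + W = nCpΔT = -10300 J.
State after step 1: P = 535 kPa, V = 13.8 L, T = 274 K.
Step 2 — Isothermal: T stays 274 K; PV = const ⇒ V₂ = 2.79 L, P₂ = 2650 kPa.
ΔU = 0 (ideal gas, T constant).
W = nRT ln(V₂/V₁) = 3.25×8.314×274×ln(0.202) = -11800 J.
Q = ΔU + W = -11800 J.
Net over both steps: W = -16000 J, Q = -22100 J, ΔU = -6160 J.

-16000 J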